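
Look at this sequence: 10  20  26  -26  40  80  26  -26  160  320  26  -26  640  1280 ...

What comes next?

26

The slot pattern repeats as AABB (period 4), so there are 2 interleaved tracks.
Stream A: 10, 20, 40, 80, 160, 320, 640, 1280 — multiplying by 2 each time.
Stream B: 26, -26, 26, -26, 26, -26 — oscillating between 26 and -26.
Position 15 → stream B, term 7 = 26.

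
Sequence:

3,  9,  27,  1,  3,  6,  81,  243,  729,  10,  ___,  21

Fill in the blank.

15

Reading positions in blocks of 6 reveals the pattern AAABBB — 2 tracks woven together.
Track A: 3, 9, 27, 81, 243, 729. Powers of 3.
Track B: 1, 3, 6, 10, ?, 21. The triangular numbers T_1, T_2, ….
The gap is track B's term 5; the rule gives 15.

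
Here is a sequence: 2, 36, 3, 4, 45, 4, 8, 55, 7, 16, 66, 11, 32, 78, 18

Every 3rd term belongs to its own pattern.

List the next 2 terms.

Taking every 3rd term gives 3 separate tracks.
Subsequence A is 2, 4, 8, 16, 32, which is powers of 2.
Subsequence B is 36, 45, 55, 66, 78, which is triangular numbers n(n+1)/2 for n = 8, 9, ….
Subsequence C is 3, 4, 7, 11, 18, which is a Fibonacci-like recurrence a_n = a_{n-1} + a_{n-2}.
The 16th slot belongs to subsequence A; its 6th term is 64.
The 17th slot belongs to subsequence B; its 6th term is 91.

64, 91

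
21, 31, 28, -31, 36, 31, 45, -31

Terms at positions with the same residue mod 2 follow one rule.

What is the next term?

Odd-indexed and even-indexed terms follow separate rules.
Subsequence A: 21, 28, 36, 45 — the triangular numbers T_6, T_7, ….
Subsequence B: 31, -31, 31, -31 — alternating ±31.
Term 9 comes from subsequence A (its 5th entry): 55.

55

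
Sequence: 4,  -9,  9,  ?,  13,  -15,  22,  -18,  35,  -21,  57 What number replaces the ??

-12

Positions 1, 3, 5, … form one subsequence and positions 2, 4, 6, … form another.
Track A is 4, 9, 13, 22, 35, 57, which is each term equals the sum of the previous two.
Track B is -9, ?, -15, -18, -21, which is subtracting 3 each time.
So the missing entry in track B is -12.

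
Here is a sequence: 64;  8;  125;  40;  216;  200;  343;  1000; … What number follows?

512

The terms cycle through 2 interleaved subsequences.
Subsequence A is 64, 125, 216, 343, which is consecutive cubes n³ from n = 4.
Subsequence B is 8, 40, 200, 1000, which is a geometric progression (common ratio 5).
The 9th slot belongs to subsequence A; its 5th term is 512.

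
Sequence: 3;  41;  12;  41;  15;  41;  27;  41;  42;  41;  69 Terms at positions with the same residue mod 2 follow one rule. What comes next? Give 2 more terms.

Odd-indexed and even-indexed terms follow separate rules.
Subsequence A = 3, 12, 15, 27, 42, 69: each term equals the sum of the previous two.
Subsequence B = 41, 41, 41, 41, 41: the constant sequence 41.
Position 12 → subsequence B, term 6 = 41.
Position 13 → subsequence A, term 7 = 111.

41, 111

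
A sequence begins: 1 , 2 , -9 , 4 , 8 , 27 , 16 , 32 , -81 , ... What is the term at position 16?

1024

Reading positions in blocks of 3 reveals the pattern AAB — 2 tracks woven together.
Track A is 1, 2, 4, 8, 16, 32, which is successive powers of 2.
Track B is -9, 27, -81, which is geometric, ×-3 each step.
Position 16 falls in track A as its term 11, giving 1024.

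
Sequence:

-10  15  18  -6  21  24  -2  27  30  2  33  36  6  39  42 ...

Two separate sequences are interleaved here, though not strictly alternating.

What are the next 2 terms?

Reading positions in blocks of 3 reveals the pattern ABB — 2 tracks woven together.
Subsequence A: -10, -6, -2, 2, 6 (linear: a_n = -14 + 4·n).
Subsequence B: 15, 18, 21, 24, 27, 30, 33, 36, 39, 42 (adding 3 each time).
Position 16 falls in subsequence A as its term 6, giving 10.
The 17th slot belongs to subsequence B; its 11th term is 45.

10, 45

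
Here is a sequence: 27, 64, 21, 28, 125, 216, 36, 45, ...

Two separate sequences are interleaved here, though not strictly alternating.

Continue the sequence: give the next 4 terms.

The slot pattern repeats as AABB (period 4), so there are 2 interleaved tracks.
Track A = 27, 64, 125, 216: the cubes 3³, 4³, 5³, ….
Track B = 21, 28, 36, 45: triangular numbers n(n+1)/2 for n = 6, 7, ….
Term 9 comes from track A (its 5th entry): 343.
The 10th slot belongs to track A; its 6th term is 512.
Position 11 falls in track B as its term 5, giving 55.
Position 12 falls in track B as its term 6, giving 66.

343, 512, 55, 66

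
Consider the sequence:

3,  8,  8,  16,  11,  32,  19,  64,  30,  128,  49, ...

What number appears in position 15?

128

Taking every 2nd term gives 2 separate tracks.
Subsequence A: 3, 8, 11, 19, 30, 49 — Fibonacci-style (each term is the sum of the two before it).
Subsequence B: 8, 16, 32, 64, 128 — powers 2^3, 2^4, 2^5, ….
Term 15 comes from subsequence A (its 8th entry): 128.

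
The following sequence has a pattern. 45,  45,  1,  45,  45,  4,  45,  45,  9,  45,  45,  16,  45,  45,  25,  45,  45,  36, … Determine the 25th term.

45

Reading positions in blocks of 3 reveals the pattern AAB — 2 tracks woven together.
Track A is 45, 45, 45, 45, 45, 45, 45, 45, 45, 45, 45, 45, which is always 45.
Track B is 1, 4, 9, 16, 25, 36, which is consecutive squares n² from n = 1.
Position 25 → track A, term 17 = 45.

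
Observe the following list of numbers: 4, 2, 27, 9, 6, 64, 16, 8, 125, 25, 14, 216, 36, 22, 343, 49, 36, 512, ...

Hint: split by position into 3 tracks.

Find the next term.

64

Read the sequence 3 terms at a time; column i is its own pattern.
Track A = 4, 9, 16, 25, 36, 49: the squares 2², 3², 4², ….
Track B = 2, 6, 8, 14, 22, 36: each term equals the sum of the previous two.
Track C = 27, 64, 125, 216, 343, 512: perfect cubes starting at 3³.
The 19th slot belongs to track A; its 7th term is 64.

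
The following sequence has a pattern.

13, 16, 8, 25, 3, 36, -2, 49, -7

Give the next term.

Split by position mod 2 into 2 tracks.
Track A: 13, 8, 3, -2, -7 (subtracting 5 each time).
Track B: 16, 25, 36, 49 (consecutive squares n² from n = 4).
Position 10 falls in track B as its term 5, giving 64.

64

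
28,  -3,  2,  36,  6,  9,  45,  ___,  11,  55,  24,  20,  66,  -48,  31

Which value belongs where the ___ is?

Taking every 3rd term gives 3 separate tracks.
Subsequence A: 28, 36, 45, 55, 66 (triangular numbers n(n+1)/2 for n = 7, 8, …).
Subsequence B: -3, 6, ?, 24, -48 (geometric with ratio -2).
Subsequence C: 2, 9, 11, 20, 31 (Fibonacci-style (each term is the sum of the two before it)).
The gap is subsequence B's term 3; the rule gives -12.

-12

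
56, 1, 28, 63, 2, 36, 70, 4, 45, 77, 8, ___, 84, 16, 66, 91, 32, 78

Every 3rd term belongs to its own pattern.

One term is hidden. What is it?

Taking every 3rd term gives 3 separate tracks.
Subsequence A: 56, 63, 70, 77, 84, 91 — linear: a_n = 49 + 7·n.
Subsequence B: 1, 2, 4, 8, 16, 32 — geometric, ×2 each step.
Subsequence C: 28, 36, 45, ?, 66, 78 — the triangular numbers T_7, T_8, ….
So the missing entry in subsequence C is 55.

55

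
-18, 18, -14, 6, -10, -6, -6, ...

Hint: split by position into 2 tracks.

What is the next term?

Odd-indexed and even-indexed terms follow separate rules.
Track A: -18, -14, -10, -6 (arithmetic, step +4).
Track B: 18, 6, -6 (arithmetic, step −12).
Position 8 falls in track B as its term 4, giving -18.

-18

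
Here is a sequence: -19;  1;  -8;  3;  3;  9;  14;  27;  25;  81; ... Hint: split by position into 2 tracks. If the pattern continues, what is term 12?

243

Odd-indexed and even-indexed terms follow separate rules.
Track A: -19, -8, 3, 14, 25. Arithmetic with common difference +11.
Track B: 1, 3, 9, 27, 81. Geometric, ×3 each step.
Position 12 falls in track B as its term 6, giving 243.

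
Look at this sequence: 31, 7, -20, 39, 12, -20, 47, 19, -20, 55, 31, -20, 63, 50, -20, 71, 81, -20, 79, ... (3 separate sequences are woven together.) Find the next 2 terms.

131, -20

The terms cycle through 3 interleaved subsequences.
Subsequence A: 31, 39, 47, 55, 63, 71, 79 (arithmetic with common difference +8).
Subsequence B: 7, 12, 19, 31, 50, 81 (a Fibonacci-like recurrence a_n = a_{n-1} + a_{n-2}).
Subsequence C: -20, -20, -20, -20, -20, -20 (always -20).
Term 20 comes from subsequence B (its 7th entry): 131.
Position 21 falls in subsequence C as its term 7, giving -20.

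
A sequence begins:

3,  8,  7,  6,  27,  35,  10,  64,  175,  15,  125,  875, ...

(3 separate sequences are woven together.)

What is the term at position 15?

Split by position mod 3: positions 1, 4, 7, … form one track, and each other residue class forms its own.
Subsequence A: 3, 6, 10, 15 — the triangular numbers T_2, T_3, ….
Subsequence B: 8, 27, 64, 125 — consecutive cubes n³ from n = 2.
Subsequence C: 7, 35, 175, 875 — geometric, ×5 each step.
Position 15 falls in subsequence C as its term 5, giving 4375.

4375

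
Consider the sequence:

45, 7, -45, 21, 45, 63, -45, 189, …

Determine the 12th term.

Taking every 2nd term gives 2 separate tracks.
Stream A is 45, -45, 45, -45, which is alternating ±45.
Stream B is 7, 21, 63, 189, which is a geometric progression (common ratio 3).
Position 12 falls in stream B as its term 6, giving 1701.

1701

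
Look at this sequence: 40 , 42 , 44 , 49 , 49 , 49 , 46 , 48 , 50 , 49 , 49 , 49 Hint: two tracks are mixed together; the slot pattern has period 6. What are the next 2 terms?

Positions follow the repeating pattern AAABBB; grouping by letter gives 2 tracks.
Subsequence A: 40, 42, 44, 46, 48, 50 — linear: a_n = 38 + 2·n.
Subsequence B: 49, 49, 49, 49, 49, 49 — always 49.
Position 13 → subsequence A, term 7 = 52.
The 14th slot belongs to subsequence A; its 8th term is 54.

52, 54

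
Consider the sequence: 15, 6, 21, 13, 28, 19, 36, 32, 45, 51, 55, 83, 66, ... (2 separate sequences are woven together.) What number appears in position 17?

91

Positions 1, 3, 5, … form one subsequence and positions 2, 4, 6, … form another.
Track A is 15, 21, 28, 36, 45, 55, 66, which is the triangular numbers T_5, T_6, ….
Track B is 6, 13, 19, 32, 51, 83, which is a Fibonacci-like recurrence a_n = a_{n-1} + a_{n-2}.
The 17th slot belongs to track A; its 9th term is 91.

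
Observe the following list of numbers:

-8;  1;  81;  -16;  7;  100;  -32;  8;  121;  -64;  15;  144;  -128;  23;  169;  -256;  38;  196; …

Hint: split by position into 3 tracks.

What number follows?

Split by position mod 3 into 3 tracks.
Stream A: -8, -16, -32, -64, -128, -256. Geometric, ×2 each step.
Stream B: 1, 7, 8, 15, 23, 38. Each term equals the sum of the previous two.
Stream C: 81, 100, 121, 144, 169, 196. The squares 9², 10², 11², ….
Position 19 → stream A, term 7 = -512.

-512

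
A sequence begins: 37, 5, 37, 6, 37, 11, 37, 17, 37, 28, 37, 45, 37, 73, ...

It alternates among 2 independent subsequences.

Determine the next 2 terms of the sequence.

37, 118

Positions 1, 3, 5, … form one subsequence and positions 2, 4, 6, … form another.
Subsequence A = 37, 37, 37, 37, 37, 37, 37: always 37.
Subsequence B = 5, 6, 11, 17, 28, 45, 73: a Fibonacci-like recurrence a_n = a_{n-1} + a_{n-2}.
Term 15 comes from subsequence A (its 8th entry): 37.
The 16th slot belongs to subsequence B; its 8th term is 118.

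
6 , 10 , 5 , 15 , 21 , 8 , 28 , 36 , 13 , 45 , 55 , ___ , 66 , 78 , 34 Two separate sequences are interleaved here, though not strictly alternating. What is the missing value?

The slot pattern repeats as AAB (period 3), so there are 2 interleaved tracks.
Track A is 6, 10, 15, 21, 28, 36, 45, 55, 66, 78, which is triangular numbers n(n+1)/2 for n = 3, 4, ….
Track B is 5, 8, 13, ?, 34, which is a Fibonacci-like recurrence a_n = a_{n-1} + a_{n-2}.
So the missing entry in track B is 21.

21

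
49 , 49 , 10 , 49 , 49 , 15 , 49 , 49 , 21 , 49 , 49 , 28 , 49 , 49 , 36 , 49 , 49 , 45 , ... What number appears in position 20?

49

Positions follow the repeating pattern AAB; grouping by letter gives 2 tracks.
Track A: 49, 49, 49, 49, 49, 49, 49, 49, 49, 49, 49, 49 — the constant sequence 49.
Track B: 10, 15, 21, 28, 36, 45 — triangular numbers n(n+1)/2 for n = 4, 5, ….
Term 20 comes from track A (its 14th entry): 49.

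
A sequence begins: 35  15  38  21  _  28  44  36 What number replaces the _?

41

Split by position mod 2 into 2 tracks.
Stream A is 35, 38, ?, 44, which is arithmetic, step +3.
Stream B is 15, 21, 28, 36, which is the triangular numbers T_5, T_6, ….
Filling stream A at index 3 by its rule yields 41.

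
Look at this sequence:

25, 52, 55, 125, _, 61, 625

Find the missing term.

58

The slot pattern repeats as ABB (period 3), so there are 2 interleaved tracks.
Track A is 25, 125, 625, which is powers of 5.
Track B is 52, 55, ?, 61, which is arithmetic with common difference +3.
The gap is track B's term 3; the rule gives 58.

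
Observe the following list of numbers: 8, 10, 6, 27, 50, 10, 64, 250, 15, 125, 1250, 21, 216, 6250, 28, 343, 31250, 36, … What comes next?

The terms cycle through 3 interleaved subsequences.
Track A: 8, 27, 64, 125, 216, 343. Perfect cubes starting at 2³.
Track B: 10, 50, 250, 1250, 6250, 31250. A geometric progression (common ratio 5).
Track C: 6, 10, 15, 21, 28, 36. Triangular numbers starting at T_3.
The 19th slot belongs to track A; its 7th term is 512.

512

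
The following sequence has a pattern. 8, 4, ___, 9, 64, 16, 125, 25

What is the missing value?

27

The terms cycle through 2 interleaved subsequences.
Track A: 8, ?, 64, 125. Consecutive cubes n³ from n = 2.
Track B: 4, 9, 16, 25. Consecutive squares n² from n = 2.
Track A's pattern makes the blank 27.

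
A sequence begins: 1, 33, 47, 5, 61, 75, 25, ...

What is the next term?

89

Positions follow the repeating pattern ABB; grouping by letter gives 2 tracks.
Track A: 1, 5, 25 (powers of 5).
Track B: 33, 47, 61, 75 (linear: a_n = 19 + 14·n).
Position 8 falls in track B as its term 5, giving 89.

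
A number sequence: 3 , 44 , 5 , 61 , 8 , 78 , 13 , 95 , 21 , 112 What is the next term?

Positions 1, 3, 5, … form one subsequence and positions 2, 4, 6, … form another.
Subsequence A: 3, 5, 8, 13, 21 (a Fibonacci-like recurrence a_n = a_{n-1} + a_{n-2}).
Subsequence B: 44, 61, 78, 95, 112 (arithmetic with common difference +17).
The 11th slot belongs to subsequence A; its 6th term is 34.

34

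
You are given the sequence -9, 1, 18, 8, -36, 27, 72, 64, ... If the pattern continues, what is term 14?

343

Odd-indexed and even-indexed terms follow separate rules.
Stream A is -9, 18, -36, 72, which is a geometric progression (common ratio -2).
Stream B is 1, 8, 27, 64, which is consecutive cubes n³ from n = 1.
The 14th slot belongs to stream B; its 7th term is 343.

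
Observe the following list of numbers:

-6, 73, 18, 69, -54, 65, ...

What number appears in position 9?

Taking every 2nd term gives 2 separate tracks.
Track A: -6, 18, -54. Geometric, ×-3 each step.
Track B: 73, 69, 65. Arithmetic, step −4.
Position 9 falls in track A as its term 5, giving -486.

-486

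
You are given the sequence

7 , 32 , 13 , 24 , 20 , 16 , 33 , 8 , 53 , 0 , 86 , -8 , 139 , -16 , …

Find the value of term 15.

225

The terms cycle through 2 interleaved subsequences.
Track A is 7, 13, 20, 33, 53, 86, 139, which is a Fibonacci-like recurrence a_n = a_{n-1} + a_{n-2}.
Track B is 32, 24, 16, 8, 0, -8, -16, which is linear: a_n = 40 − 8·n.
Term 15 comes from track A (its 8th entry): 225.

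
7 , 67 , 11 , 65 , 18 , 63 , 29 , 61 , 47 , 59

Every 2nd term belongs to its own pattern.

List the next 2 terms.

76, 57

Positions 1, 3, 5, … form one subsequence and positions 2, 4, 6, … form another.
Track A: 7, 11, 18, 29, 47 — each term equals the sum of the previous two.
Track B: 67, 65, 63, 61, 59 — arithmetic, step −2.
The 11th slot belongs to track A; its 6th term is 76.
The 12th slot belongs to track B; its 6th term is 57.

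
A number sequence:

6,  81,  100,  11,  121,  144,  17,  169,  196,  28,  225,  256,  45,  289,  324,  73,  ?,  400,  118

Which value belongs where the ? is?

The slot pattern repeats as ABB (period 3), so there are 2 interleaved tracks.
Track A = 6, 11, 17, 28, 45, 73, 118: Fibonacci-style (each term is the sum of the two before it).
Track B = 81, 100, 121, 144, 169, 196, 225, 256, 289, 324, ?, 400: perfect squares starting at 9².
Track B's pattern makes the blank 361.

361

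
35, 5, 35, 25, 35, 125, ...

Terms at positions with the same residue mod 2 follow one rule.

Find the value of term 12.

15625

Odd-indexed and even-indexed terms follow separate rules.
Subsequence A: 35, 35, 35. The constant sequence 35.
Subsequence B: 5, 25, 125. Powers of 5.
Position 12 falls in subsequence B as its term 6, giving 15625.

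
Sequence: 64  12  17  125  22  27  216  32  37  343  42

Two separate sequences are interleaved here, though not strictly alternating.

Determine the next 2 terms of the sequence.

47, 512

Reading positions in blocks of 3 reveals the pattern ABB — 2 tracks woven together.
Track A: 64, 125, 216, 343. Perfect cubes starting at 4³.
Track B: 12, 17, 22, 27, 32, 37, 42. Arithmetic with common difference +5.
The 12th slot belongs to track B; its 8th term is 47.
Position 13 falls in track A as its term 5, giving 512.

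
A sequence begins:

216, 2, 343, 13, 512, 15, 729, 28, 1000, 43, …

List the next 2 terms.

Odd-indexed and even-indexed terms follow separate rules.
Subsequence A = 216, 343, 512, 729, 1000: consecutive cubes n³ from n = 6.
Subsequence B = 2, 13, 15, 28, 43: a Fibonacci-like recurrence a_n = a_{n-1} + a_{n-2}.
Position 11 → subsequence A, term 6 = 1331.
Position 12 falls in subsequence B as its term 6, giving 71.

1331, 71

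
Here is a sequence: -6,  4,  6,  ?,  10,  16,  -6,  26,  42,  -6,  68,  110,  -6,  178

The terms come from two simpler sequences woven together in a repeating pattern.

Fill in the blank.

The slot pattern repeats as ABB (period 3), so there are 2 interleaved tracks.
Subsequence A = -6, ?, -6, -6, -6: the constant sequence -6.
Subsequence B = 4, 6, 10, 16, 26, 42, 68, 110, 178: a Fibonacci-like recurrence a_n = a_{n-1} + a_{n-2}.
Subsequence A's pattern makes the blank -6.

-6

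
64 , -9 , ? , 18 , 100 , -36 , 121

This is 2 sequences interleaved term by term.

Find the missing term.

Taking every 2nd term gives 2 separate tracks.
Subsequence A is 64, ?, 100, 121, which is perfect squares starting at 8².
Subsequence B is -9, 18, -36, which is multiplying by -2 each time.
The gap is subsequence A's term 2; the rule gives 81.

81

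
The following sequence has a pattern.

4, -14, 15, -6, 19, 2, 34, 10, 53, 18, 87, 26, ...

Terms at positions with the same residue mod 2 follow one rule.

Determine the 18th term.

50

The terms cycle through 2 interleaved subsequences.
Track A: 4, 15, 19, 34, 53, 87 (Fibonacci-style (each term is the sum of the two before it)).
Track B: -14, -6, 2, 10, 18, 26 (linear: a_n = -22 + 8·n).
Term 18 comes from track B (its 9th entry): 50.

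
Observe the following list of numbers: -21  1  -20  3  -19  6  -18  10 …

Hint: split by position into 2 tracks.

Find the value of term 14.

28

The terms cycle through 2 interleaved subsequences.
Stream A: -21, -20, -19, -18 — linear: a_n = -22 + n.
Stream B: 1, 3, 6, 10 — triangular numbers n(n+1)/2 for n = 1, 2, ….
Position 14 → stream B, term 7 = 28.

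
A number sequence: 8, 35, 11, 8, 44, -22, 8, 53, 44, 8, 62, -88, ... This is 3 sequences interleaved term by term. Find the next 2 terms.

8, 71

Read the sequence 3 terms at a time; column i is its own pattern.
Track A = 8, 8, 8, 8: always 8.
Track B = 35, 44, 53, 62: arithmetic with common difference +9.
Track C = 11, -22, 44, -88: multiplying by -2 each time.
Position 13 falls in track A as its term 5, giving 8.
Position 14 → track B, term 5 = 71.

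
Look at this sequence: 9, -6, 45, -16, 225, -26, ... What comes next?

1125

Taking every 2nd term gives 2 separate tracks.
Track A: 9, 45, 225. A geometric progression (common ratio 5).
Track B: -6, -16, -26. Arithmetic with common difference −10.
Term 7 comes from track A (its 4th entry): 1125.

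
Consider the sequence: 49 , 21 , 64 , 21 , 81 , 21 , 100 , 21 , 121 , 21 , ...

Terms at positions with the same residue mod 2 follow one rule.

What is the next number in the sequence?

144

The terms cycle through 2 interleaved subsequences.
Track A is 49, 64, 81, 100, 121, which is consecutive squares n² from n = 7.
Track B is 21, 21, 21, 21, 21, which is the constant sequence 21.
The 11th slot belongs to track A; its 6th term is 144.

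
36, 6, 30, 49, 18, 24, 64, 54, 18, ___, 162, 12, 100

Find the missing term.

81

Taking every 3rd term gives 3 separate tracks.
Stream A is 36, 49, 64, ?, 100, which is perfect squares starting at 6².
Stream B is 6, 18, 54, 162, which is geometric with ratio 3.
Stream C is 30, 24, 18, 12, which is arithmetic, step −6.
The gap is stream A's term 4; the rule gives 81.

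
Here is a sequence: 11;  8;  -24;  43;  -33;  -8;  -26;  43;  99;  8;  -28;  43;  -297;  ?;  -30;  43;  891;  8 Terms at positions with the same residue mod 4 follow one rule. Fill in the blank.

Split by position mod 4: positions 1, 5, 9, … form one track, and each other residue class forms its own.
Stream A: 11, -33, 99, -297, 891 — a geometric progression (common ratio -3).
Stream B: 8, -8, 8, ?, 8 — the oscillation 8·(−1)^(n+1).
Stream C: -24, -26, -28, -30 — subtracting 2 each time.
Stream D: 43, 43, 43, 43 — constant 43.
Filling stream B at index 4 by its rule yields -8.

-8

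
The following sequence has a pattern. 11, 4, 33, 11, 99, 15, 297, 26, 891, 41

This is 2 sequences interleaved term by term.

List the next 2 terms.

2673, 67

Odd-indexed and even-indexed terms follow separate rules.
Subsequence A: 11, 33, 99, 297, 891 — geometric, ×3 each step.
Subsequence B: 4, 11, 15, 26, 41 — Fibonacci-style (each term is the sum of the two before it).
The 11th slot belongs to subsequence A; its 6th term is 2673.
The 12th slot belongs to subsequence B; its 6th term is 67.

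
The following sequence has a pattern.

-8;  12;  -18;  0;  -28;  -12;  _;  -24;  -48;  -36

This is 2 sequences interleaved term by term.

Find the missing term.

-38

Positions 1, 3, 5, … form one subsequence and positions 2, 4, 6, … form another.
Track A: -8, -18, -28, ?, -48 (arithmetic with common difference −10).
Track B: 12, 0, -12, -24, -36 (subtracting 12 each time).
So the missing entry in track A is -38.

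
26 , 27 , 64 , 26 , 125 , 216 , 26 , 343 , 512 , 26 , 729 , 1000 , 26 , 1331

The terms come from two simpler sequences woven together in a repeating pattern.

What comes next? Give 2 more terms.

Positions follow the repeating pattern ABB; grouping by letter gives 2 tracks.
Track A: 26, 26, 26, 26, 26. Always 26.
Track B: 27, 64, 125, 216, 343, 512, 729, 1000, 1331. The cubes 3³, 4³, 5³, ….
The 15th slot belongs to track B; its 10th term is 1728.
Position 16 falls in track A as its term 6, giving 26.

1728, 26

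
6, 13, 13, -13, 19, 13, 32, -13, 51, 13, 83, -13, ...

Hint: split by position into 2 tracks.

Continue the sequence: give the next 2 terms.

The terms cycle through 2 interleaved subsequences.
Subsequence A: 6, 13, 19, 32, 51, 83. A Fibonacci-like recurrence a_n = a_{n-1} + a_{n-2}.
Subsequence B: 13, -13, 13, -13, 13, -13. Oscillating between 13 and -13.
Position 13 falls in subsequence A as its term 7, giving 134.
The 14th slot belongs to subsequence B; its 7th term is 13.

134, 13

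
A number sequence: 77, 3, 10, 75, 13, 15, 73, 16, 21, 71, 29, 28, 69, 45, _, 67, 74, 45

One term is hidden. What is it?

Read the sequence 3 terms at a time; column i is its own pattern.
Stream A = 77, 75, 73, 71, 69, 67: arithmetic, step −2.
Stream B = 3, 13, 16, 29, 45, 74: a Fibonacci-like recurrence a_n = a_{n-1} + a_{n-2}.
Stream C = 10, 15, 21, 28, ?, 45: triangular numbers starting at T_4.
The gap is stream C's term 5; the rule gives 36.

36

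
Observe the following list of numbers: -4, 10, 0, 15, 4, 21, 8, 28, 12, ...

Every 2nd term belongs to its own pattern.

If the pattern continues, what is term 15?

24

Split by position mod 2 into 2 tracks.
Track A: -4, 0, 4, 8, 12 (linear: a_n = -8 + 4·n).
Track B: 10, 15, 21, 28 (triangular numbers starting at T_4).
The 15th slot belongs to track A; its 8th term is 24.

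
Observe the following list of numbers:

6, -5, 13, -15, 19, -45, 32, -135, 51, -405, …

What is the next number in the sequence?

Positions 1, 3, 5, … form one subsequence and positions 2, 4, 6, … form another.
Track A: 6, 13, 19, 32, 51. Fibonacci-style (each term is the sum of the two before it).
Track B: -5, -15, -45, -135, -405. Multiplying by 3 each time.
The 11th slot belongs to track A; its 6th term is 83.

83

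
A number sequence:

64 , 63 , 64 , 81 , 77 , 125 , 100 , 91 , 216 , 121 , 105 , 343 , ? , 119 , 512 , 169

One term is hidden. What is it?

Read the sequence 3 terms at a time; column i is its own pattern.
Track A is 64, 81, 100, 121, ?, 169, which is consecutive squares n² from n = 8.
Track B is 63, 77, 91, 105, 119, which is linear: a_n = 49 + 14·n.
Track C is 64, 125, 216, 343, 512, which is perfect cubes starting at 4³.
The gap is track A's term 5; the rule gives 144.

144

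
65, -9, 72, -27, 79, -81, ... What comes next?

Positions 1, 3, 5, … form one subsequence and positions 2, 4, 6, … form another.
Subsequence A: 65, 72, 79. Arithmetic with common difference +7.
Subsequence B: -9, -27, -81. Multiplying by 3 each time.
The 7th slot belongs to subsequence A; its 4th term is 86.

86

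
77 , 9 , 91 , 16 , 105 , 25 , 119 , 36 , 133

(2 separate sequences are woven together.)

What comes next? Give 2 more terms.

Positions 1, 3, 5, … form one subsequence and positions 2, 4, 6, … form another.
Subsequence A = 77, 91, 105, 119, 133: arithmetic with common difference +14.
Subsequence B = 9, 16, 25, 36: consecutive squares n² from n = 3.
The 10th slot belongs to subsequence B; its 5th term is 49.
Position 11 falls in subsequence A as its term 6, giving 147.

49, 147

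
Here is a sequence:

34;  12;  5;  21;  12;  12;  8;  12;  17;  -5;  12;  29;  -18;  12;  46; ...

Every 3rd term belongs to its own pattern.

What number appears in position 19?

-44

The terms cycle through 3 interleaved subsequences.
Stream A: 34, 21, 8, -5, -18. Linear: a_n = 47 − 13·n.
Stream B: 12, 12, 12, 12, 12. Always 12.
Stream C: 5, 12, 17, 29, 46. A Fibonacci-like recurrence a_n = a_{n-1} + a_{n-2}.
Position 19 → stream A, term 7 = -44.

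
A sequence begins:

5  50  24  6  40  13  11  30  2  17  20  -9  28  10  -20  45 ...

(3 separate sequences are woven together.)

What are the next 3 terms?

Taking every 3rd term gives 3 separate tracks.
Stream A: 5, 6, 11, 17, 28, 45 — a Fibonacci-like recurrence a_n = a_{n-1} + a_{n-2}.
Stream B: 50, 40, 30, 20, 10 — arithmetic, step −10.
Stream C: 24, 13, 2, -9, -20 — linear: a_n = 35 − 11·n.
The 17th slot belongs to stream B; its 6th term is 0.
Position 18 → stream C, term 6 = -31.
The 19th slot belongs to stream A; its 7th term is 73.

0, -31, 73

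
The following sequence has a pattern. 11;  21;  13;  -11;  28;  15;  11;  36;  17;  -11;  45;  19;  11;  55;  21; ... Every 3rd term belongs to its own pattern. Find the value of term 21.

The terms cycle through 3 interleaved subsequences.
Track A: 11, -11, 11, -11, 11. The oscillation 11·(−1)^(n+1).
Track B: 21, 28, 36, 45, 55. The triangular numbers T_6, T_7, ….
Track C: 13, 15, 17, 19, 21. Arithmetic, step +2.
Term 21 comes from track C (its 7th entry): 25.

25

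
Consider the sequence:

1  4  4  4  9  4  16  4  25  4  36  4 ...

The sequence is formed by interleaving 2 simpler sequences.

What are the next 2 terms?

Split by position mod 2 into 2 tracks.
Subsequence A: 1, 4, 9, 16, 25, 36. Consecutive squares n² from n = 1.
Subsequence B: 4, 4, 4, 4, 4, 4. The constant sequence 4.
The 13th slot belongs to subsequence A; its 7th term is 49.
Term 14 comes from subsequence B (its 7th entry): 4.

49, 4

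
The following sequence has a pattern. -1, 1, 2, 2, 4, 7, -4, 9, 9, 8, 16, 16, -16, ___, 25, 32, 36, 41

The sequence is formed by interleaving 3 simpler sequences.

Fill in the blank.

Split by position mod 3 into 3 tracks.
Track A: -1, 2, -4, 8, -16, 32 (a geometric progression (common ratio -2)).
Track B: 1, 4, 9, 16, ?, 36 (consecutive squares n² from n = 1).
Track C: 2, 7, 9, 16, 25, 41 (a Fibonacci-like recurrence a_n = a_{n-1} + a_{n-2}).
So the missing entry in track B is 25.

25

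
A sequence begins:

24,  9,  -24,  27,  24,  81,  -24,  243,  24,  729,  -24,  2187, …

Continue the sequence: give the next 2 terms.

Split by position mod 2 into 2 tracks.
Stream A = 24, -24, 24, -24, 24, -24: oscillating between 24 and -24.
Stream B = 9, 27, 81, 243, 729, 2187: successive powers of 3.
The 13th slot belongs to stream A; its 7th term is 24.
Position 14 → stream B, term 7 = 6561.

24, 6561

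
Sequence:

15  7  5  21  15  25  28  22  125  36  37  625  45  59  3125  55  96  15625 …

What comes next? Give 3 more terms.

Split by position mod 3: positions 1, 4, 7, … form one track, and each other residue class forms its own.
Track A: 15, 21, 28, 36, 45, 55 (the triangular numbers T_5, T_6, …).
Track B: 7, 15, 22, 37, 59, 96 (each term equals the sum of the previous two).
Track C: 5, 25, 125, 625, 3125, 15625 (powers 5^1, 5^2, 5^3, …).
Term 19 comes from track A (its 7th entry): 66.
Position 20 → track B, term 7 = 155.
Position 21 falls in track C as its term 7, giving 78125.

66, 155, 78125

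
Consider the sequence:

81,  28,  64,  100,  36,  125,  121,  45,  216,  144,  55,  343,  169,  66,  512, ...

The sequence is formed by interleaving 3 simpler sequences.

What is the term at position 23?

Split by position mod 3: positions 1, 4, 7, … form one track, and each other residue class forms its own.
Track A = 81, 100, 121, 144, 169: consecutive squares n² from n = 9.
Track B = 28, 36, 45, 55, 66: the triangular numbers T_7, T_8, ….
Track C = 64, 125, 216, 343, 512: perfect cubes starting at 4³.
Position 23 falls in track B as its term 8, giving 105.

105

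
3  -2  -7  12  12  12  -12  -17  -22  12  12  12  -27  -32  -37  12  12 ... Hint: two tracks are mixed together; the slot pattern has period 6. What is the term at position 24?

Reading positions in blocks of 6 reveals the pattern AAABBB — 2 tracks woven together.
Stream A is 3, -2, -7, -12, -17, -22, -27, -32, -37, which is linear: a_n = 8 − 5·n.
Stream B is 12, 12, 12, 12, 12, 12, 12, 12, which is always 12.
Position 24 falls in stream B as its term 12, giving 12.

12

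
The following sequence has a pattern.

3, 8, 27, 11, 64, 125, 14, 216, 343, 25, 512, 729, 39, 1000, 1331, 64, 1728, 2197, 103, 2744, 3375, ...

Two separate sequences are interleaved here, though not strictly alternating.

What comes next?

167

Reading positions in blocks of 3 reveals the pattern ABB — 2 tracks woven together.
Track A = 3, 11, 14, 25, 39, 64, 103: each term equals the sum of the previous two.
Track B = 8, 27, 64, 125, 216, 343, 512, 729, 1000, 1331, 1728, 2197, 2744, 3375: the cubes 2³, 3³, 4³, ….
The 22nd slot belongs to track A; its 8th term is 167.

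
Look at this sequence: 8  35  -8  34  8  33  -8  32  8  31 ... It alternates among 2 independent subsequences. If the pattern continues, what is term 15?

Positions 1, 3, 5, … form one subsequence and positions 2, 4, 6, … form another.
Subsequence A: 8, -8, 8, -8, 8 — the oscillation 8·(−1)^(n+1).
Subsequence B: 35, 34, 33, 32, 31 — linear: a_n = 36 − n.
Position 15 → subsequence A, term 8 = -8.

-8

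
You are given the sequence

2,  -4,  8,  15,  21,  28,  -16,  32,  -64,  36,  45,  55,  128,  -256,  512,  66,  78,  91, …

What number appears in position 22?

105

Positions follow the repeating pattern AAABBB; grouping by letter gives 2 tracks.
Subsequence A: 2, -4, 8, -16, 32, -64, 128, -256, 512 — geometric with ratio -2.
Subsequence B: 15, 21, 28, 36, 45, 55, 66, 78, 91 — triangular numbers starting at T_5.
Position 22 → subsequence B, term 10 = 105.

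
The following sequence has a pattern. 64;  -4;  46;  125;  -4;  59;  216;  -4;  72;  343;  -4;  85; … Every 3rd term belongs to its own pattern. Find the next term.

The terms cycle through 3 interleaved subsequences.
Stream A: 64, 125, 216, 343. Perfect cubes starting at 4³.
Stream B: -4, -4, -4, -4. Always -4.
Stream C: 46, 59, 72, 85. Linear: a_n = 33 + 13·n.
Position 13 falls in stream A as its term 5, giving 512.

512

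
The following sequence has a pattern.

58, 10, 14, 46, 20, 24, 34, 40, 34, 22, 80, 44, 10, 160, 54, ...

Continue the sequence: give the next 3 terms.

The terms cycle through 3 interleaved subsequences.
Track A: 58, 46, 34, 22, 10. Subtracting 12 each time.
Track B: 10, 20, 40, 80, 160. Geometric with ratio 2.
Track C: 14, 24, 34, 44, 54. Arithmetic with common difference +10.
Position 16 falls in track A as its term 6, giving -2.
The 17th slot belongs to track B; its 6th term is 320.
Position 18 → track C, term 6 = 64.

-2, 320, 64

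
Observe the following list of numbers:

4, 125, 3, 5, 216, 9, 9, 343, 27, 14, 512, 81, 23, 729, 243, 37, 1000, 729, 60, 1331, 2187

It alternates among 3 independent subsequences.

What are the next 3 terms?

97, 1728, 6561

Split by position mod 3 into 3 tracks.
Stream A is 4, 5, 9, 14, 23, 37, 60, which is a Fibonacci-like recurrence a_n = a_{n-1} + a_{n-2}.
Stream B is 125, 216, 343, 512, 729, 1000, 1331, which is perfect cubes starting at 5³.
Stream C is 3, 9, 27, 81, 243, 729, 2187, which is successive powers of 3.
The 22nd slot belongs to stream A; its 8th term is 97.
Position 23 → stream B, term 8 = 1728.
Term 24 comes from stream C (its 8th entry): 6561.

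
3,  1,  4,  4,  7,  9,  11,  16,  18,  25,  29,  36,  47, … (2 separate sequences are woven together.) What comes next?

The terms cycle through 2 interleaved subsequences.
Track A is 3, 4, 7, 11, 18, 29, 47, which is Fibonacci-style (each term is the sum of the two before it).
Track B is 1, 4, 9, 16, 25, 36, which is perfect squares starting at 1².
Position 14 → track B, term 7 = 49.

49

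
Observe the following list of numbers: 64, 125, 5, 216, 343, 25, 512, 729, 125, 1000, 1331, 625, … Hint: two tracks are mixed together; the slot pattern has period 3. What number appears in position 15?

3125

Positions follow the repeating pattern AAB; grouping by letter gives 2 tracks.
Stream A: 64, 125, 216, 343, 512, 729, 1000, 1331. Consecutive cubes n³ from n = 4.
Stream B: 5, 25, 125, 625. Successive powers of 5.
Position 15 falls in stream B as its term 5, giving 3125.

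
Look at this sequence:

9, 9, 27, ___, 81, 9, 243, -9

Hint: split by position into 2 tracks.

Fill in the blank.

Split by position mod 2 into 2 tracks.
Track A: 9, 27, 81, 243 (multiplying by 3 each time).
Track B: 9, ?, 9, -9 (oscillating between 9 and -9).
So the missing entry in track B is -9.

-9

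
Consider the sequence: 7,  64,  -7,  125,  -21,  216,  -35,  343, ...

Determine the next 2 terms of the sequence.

Taking every 2nd term gives 2 separate tracks.
Track A: 7, -7, -21, -35. Arithmetic, step −14.
Track B: 64, 125, 216, 343. Consecutive cubes n³ from n = 4.
Term 9 comes from track A (its 5th entry): -49.
Position 10 → track B, term 5 = 512.

-49, 512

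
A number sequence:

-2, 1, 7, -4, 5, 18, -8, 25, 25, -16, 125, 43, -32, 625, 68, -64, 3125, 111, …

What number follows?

Split by position mod 3: positions 1, 4, 7, … form one track, and each other residue class forms its own.
Track A: -2, -4, -8, -16, -32, -64. A geometric progression (common ratio 2).
Track B: 1, 5, 25, 125, 625, 3125. Successive powers of 5.
Track C: 7, 18, 25, 43, 68, 111. Each term equals the sum of the previous two.
Term 19 comes from track A (its 7th entry): -128.

-128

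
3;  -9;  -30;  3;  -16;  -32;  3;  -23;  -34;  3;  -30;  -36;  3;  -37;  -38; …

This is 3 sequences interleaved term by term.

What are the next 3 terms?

3, -44, -40

Taking every 3rd term gives 3 separate tracks.
Track A = 3, 3, 3, 3, 3: the constant sequence 3.
Track B = -9, -16, -23, -30, -37: arithmetic, step −7.
Track C = -30, -32, -34, -36, -38: arithmetic with common difference −2.
Term 16 comes from track A (its 6th entry): 3.
Position 17 → track B, term 6 = -44.
Term 18 comes from track C (its 6th entry): -40.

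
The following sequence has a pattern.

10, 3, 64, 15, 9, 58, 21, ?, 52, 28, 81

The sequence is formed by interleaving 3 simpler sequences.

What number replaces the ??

Split by position mod 3 into 3 tracks.
Subsequence A: 10, 15, 21, 28 (triangular numbers starting at T_4).
Subsequence B: 3, 9, ?, 81 (powers 3^1, 3^2, 3^3, …).
Subsequence C: 64, 58, 52 (subtracting 6 each time).
Subsequence B's pattern makes the blank 27.

27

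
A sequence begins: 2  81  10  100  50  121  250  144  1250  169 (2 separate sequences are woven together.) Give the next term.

6250

Split by position mod 2 into 2 tracks.
Subsequence A: 2, 10, 50, 250, 1250. Multiplying by 5 each time.
Subsequence B: 81, 100, 121, 144, 169. The squares 9², 10², 11², ….
Term 11 comes from subsequence A (its 6th entry): 6250.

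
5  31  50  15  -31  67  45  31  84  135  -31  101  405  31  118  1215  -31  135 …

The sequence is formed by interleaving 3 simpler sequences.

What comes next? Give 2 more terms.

3645, 31

The terms cycle through 3 interleaved subsequences.
Stream A: 5, 15, 45, 135, 405, 1215 (geometric, ×3 each step).
Stream B: 31, -31, 31, -31, 31, -31 (the oscillation 31·(−1)^(n+1)).
Stream C: 50, 67, 84, 101, 118, 135 (arithmetic with common difference +17).
Position 19 → stream A, term 7 = 3645.
Term 20 comes from stream B (its 7th entry): 31.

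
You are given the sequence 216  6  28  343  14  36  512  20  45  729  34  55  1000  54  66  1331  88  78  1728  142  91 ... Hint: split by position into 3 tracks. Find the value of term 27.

120

The terms cycle through 3 interleaved subsequences.
Track A: 216, 343, 512, 729, 1000, 1331, 1728. The cubes 6³, 7³, 8³, ….
Track B: 6, 14, 20, 34, 54, 88, 142. Each term equals the sum of the previous two.
Track C: 28, 36, 45, 55, 66, 78, 91. Triangular numbers n(n+1)/2 for n = 7, 8, ….
Position 27 falls in track C as its term 9, giving 120.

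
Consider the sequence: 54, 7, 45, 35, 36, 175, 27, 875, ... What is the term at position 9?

18

Taking every 2nd term gives 2 separate tracks.
Subsequence A: 54, 45, 36, 27 (arithmetic with common difference −9).
Subsequence B: 7, 35, 175, 875 (a geometric progression (common ratio 5)).
Term 9 comes from subsequence A (its 5th entry): 18.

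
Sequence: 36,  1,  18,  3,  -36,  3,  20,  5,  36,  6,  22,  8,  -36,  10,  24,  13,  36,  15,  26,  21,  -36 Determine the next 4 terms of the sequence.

Split by position mod 4: positions 1, 5, 9, … form one track, and each other residue class forms its own.
Stream A is 36, -36, 36, -36, 36, -36, which is oscillating between 36 and -36.
Stream B is 1, 3, 6, 10, 15, which is triangular numbers starting at T_1.
Stream C is 18, 20, 22, 24, 26, which is arithmetic, step +2.
Stream D is 3, 5, 8, 13, 21, which is a Fibonacci-like recurrence a_n = a_{n-1} + a_{n-2}.
The 22nd slot belongs to stream B; its 6th term is 21.
Term 23 comes from stream C (its 6th entry): 28.
Term 24 comes from stream D (its 6th entry): 34.
The 25th slot belongs to stream A; its 7th term is 36.

21, 28, 34, 36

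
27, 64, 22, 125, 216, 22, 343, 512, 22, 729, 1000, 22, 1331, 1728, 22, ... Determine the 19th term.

The slot pattern repeats as AAB (period 3), so there are 2 interleaved tracks.
Track A: 27, 64, 125, 216, 343, 512, 729, 1000, 1331, 1728 — perfect cubes starting at 3³.
Track B: 22, 22, 22, 22, 22 — the constant sequence 22.
Position 19 falls in track A as its term 13, giving 3375.

3375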